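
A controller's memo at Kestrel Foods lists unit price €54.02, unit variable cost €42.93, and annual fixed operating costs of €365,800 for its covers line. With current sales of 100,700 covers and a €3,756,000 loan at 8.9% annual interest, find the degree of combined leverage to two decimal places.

At 100,700 units, contribution = 100,700 × €11.09 = €1,116,763.00.
Subtracting fixed costs: EBIT = €1,116,763.00 − €365,800 = €750,963.00. Interest = €334,284.00, so EBIT − I = €416,679.00.
Degree of total leverage = total CM / (EBIT − interest) = €1,116,763.00 / €416,679.00 = 2.6802.

2.68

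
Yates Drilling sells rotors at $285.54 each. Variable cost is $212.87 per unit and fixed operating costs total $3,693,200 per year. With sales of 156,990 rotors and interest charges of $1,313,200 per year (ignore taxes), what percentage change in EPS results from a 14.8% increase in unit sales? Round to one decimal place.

+26.4%

Contribution at this volume is 156,990 × $72.67 = $11,408,463.30.
EBIT = $11,408,463.30 − $3,693,200 = $7,715,263.30.
Interest = $1,313,200.00, so EBIT − I = $6,402,063.30.
DCL = total CM / (EBIT − I) = $11,408,463.30 / $6,402,063.30 = 1.7820.
EPS therefore changes by 1.7820 × (+14.8%) = +26.4%.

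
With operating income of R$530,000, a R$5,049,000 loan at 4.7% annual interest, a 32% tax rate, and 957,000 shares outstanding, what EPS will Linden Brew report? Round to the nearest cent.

Pre-tax income = R$530,000 − R$237,303.00 = R$292,697.00.
After tax at 32%: net income = R$292,697.00 × 0.68 = R$199,033.96.
Per share: R$199,033.96 / 957,000 shares = R$0.21.

R$0.21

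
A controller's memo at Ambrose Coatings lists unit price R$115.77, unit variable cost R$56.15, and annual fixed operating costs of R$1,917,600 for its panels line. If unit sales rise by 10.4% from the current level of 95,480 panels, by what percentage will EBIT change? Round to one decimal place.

+15.7%

Total contribution margin = 95,480 × R$59.62 = R$5,692,517.60.
EBIT = R$5,692,517.60 − R$1,917,600 = R$3,774,917.60.
DOL = contribution ÷ EBIT = R$5,692,517.60 ÷ R$3,774,917.60 = 1.5080.
Operating income changes by 1.5080 × +10.4% = +15.7%.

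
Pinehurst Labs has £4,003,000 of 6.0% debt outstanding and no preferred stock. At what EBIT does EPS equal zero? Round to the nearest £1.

Annual interest = 6.0% × £4,003,000 = £240,180.00.
With no preferred dividends, EPS = 0 when EBIT exactly covers interest, so the financial break-even EBIT is £240,180.00.

£240,180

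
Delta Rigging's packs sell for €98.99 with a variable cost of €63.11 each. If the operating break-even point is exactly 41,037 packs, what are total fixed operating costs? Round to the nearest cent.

€1,472,407.56

Contribution margin per unit = €98.99 − €63.11 = €35.88.
Since BE = FC / CM, FC = 41,037 × €35.88 = €1,472,407.56.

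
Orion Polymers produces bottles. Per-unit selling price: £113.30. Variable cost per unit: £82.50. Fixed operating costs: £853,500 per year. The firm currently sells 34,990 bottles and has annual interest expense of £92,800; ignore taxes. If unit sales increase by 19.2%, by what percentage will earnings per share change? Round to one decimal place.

+157.5%

At 34,990 units, contribution = 34,990 × £30.80 = £1,077,692.00.
Operating income = contribution − fixed costs = £1,077,692.00 − £853,500 = £224,192.00.
Interest = £92,800.00, so EBIT − I = £131,392.00.
Degree of combined leverage = contribution ÷ (EBIT − I) = £1,077,692.00 ÷ £131,392.00 = 8.2021.
%ΔEPS = DCL × %ΔSales = 8.2021 × +19.2% = +157.5%.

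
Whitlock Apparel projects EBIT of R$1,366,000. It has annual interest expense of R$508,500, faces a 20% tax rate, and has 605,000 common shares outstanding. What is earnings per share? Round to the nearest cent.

R$1.13

Pre-tax income = R$1,366,000 − R$508,500.00 = R$857,500.00.
Net income = R$857,500.00 × (1 − 0.20) = R$686,000.00.
Per share: R$686,000.00 / 605,000 shares = R$1.13.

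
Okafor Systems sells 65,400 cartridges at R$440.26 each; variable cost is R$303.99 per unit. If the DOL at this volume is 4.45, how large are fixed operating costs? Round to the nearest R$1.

At 65,400 units, contribution = 65,400 × R$136.27 = R$8,912,058.00.
DOL = contribution / EBIT, so EBIT = R$8,912,058.00 / 4.45 = R$2,002,709.66.
And FC = contribution − EBIT = R$8,912,058.00 − R$2,002,709.66 = R$6,909,348.

R$6,909,348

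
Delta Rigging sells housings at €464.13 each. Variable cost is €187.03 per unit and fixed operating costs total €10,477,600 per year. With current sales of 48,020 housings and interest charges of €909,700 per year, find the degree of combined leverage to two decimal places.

6.93

Contribution at this volume is 48,020 × €277.10 = €13,306,342.00.
Subtracting fixed costs: EBIT = €13,306,342.00 − €10,477,600 = €2,828,742.00. Interest = €909,700.00, so EBIT − I = €1,919,042.00.
Degree of total leverage = total CM / (EBIT − interest) = €13,306,342.00 / €1,919,042.00 = 6.9338.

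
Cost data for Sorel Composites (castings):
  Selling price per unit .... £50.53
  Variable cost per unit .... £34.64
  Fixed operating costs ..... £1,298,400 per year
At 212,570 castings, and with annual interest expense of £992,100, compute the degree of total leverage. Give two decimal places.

Total contribution margin = 212,570 × £15.89 = £3,377,737.30.
EBIT = £3,377,737.30 − £1,298,400 = £2,079,337.30. Interest = £992,100.00.
DOL = £3,377,737.30 ÷ £2,079,337.30 = 1.6244; DFL = £2,079,337.30 ÷ £1,087,237.30 = 1.9125.
DCL = DOL × DFL = 1.6244 × 1.9125 = 3.1067.

3.11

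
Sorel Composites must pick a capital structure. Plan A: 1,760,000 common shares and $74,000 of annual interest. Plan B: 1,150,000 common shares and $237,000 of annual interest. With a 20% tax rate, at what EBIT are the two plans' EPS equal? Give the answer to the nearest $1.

$544,295

Set EPS_A = EPS_B: (EBIT − $74,000)(1 − 0.20) ÷ 1,760,000 = (EBIT − $237,000)(1 − 0.20) ÷ 1,150,000.
Cancelling (1 − t) and cross-multiplying: 1,150,000·(EBIT − 74,000) = 1,760,000·(EBIT − 237,000).
EBIT × (1,760,000 − 1,150,000) = 237,000 × 1,760,000 − 74,000 × 1,150,000 = 332,020,000,000, so EBIT = 332,020,000,000 ÷ 610,000 = 544,295.08.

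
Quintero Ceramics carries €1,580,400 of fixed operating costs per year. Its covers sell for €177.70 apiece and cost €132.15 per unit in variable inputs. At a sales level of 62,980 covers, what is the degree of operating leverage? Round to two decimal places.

2.23

At 62,980 units, contribution = 62,980 × €45.55 = €2,868,739.00.
Subtracting fixed costs: EBIT = €2,868,739.00 − €1,580,400 = €1,288,339.00.
Degree of operating leverage = €2,868,739.00 / €1,288,339.00 = 2.2267.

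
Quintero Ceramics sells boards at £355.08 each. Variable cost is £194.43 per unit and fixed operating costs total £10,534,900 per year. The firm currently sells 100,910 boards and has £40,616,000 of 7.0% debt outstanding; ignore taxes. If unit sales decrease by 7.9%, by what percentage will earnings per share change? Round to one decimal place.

At 100,910 units, contribution = 100,910 × £160.65 = £16,211,191.50.
Operating income = contribution − fixed costs = £16,211,191.50 − £10,534,900 = £5,676,291.50.
After interest of £2,843,120.00, pre-tax earnings = £2,833,171.50.
Degree of combined leverage = contribution ÷ (EBIT − I) = £16,211,191.50 ÷ £2,833,171.50 = 5.7219.
%ΔEPS = DCL × %ΔSales = 5.7219 × -7.9% = -45.2%.

-45.2%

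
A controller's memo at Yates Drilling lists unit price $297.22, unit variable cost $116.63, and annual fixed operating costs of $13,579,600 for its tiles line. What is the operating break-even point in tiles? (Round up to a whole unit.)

75,196 tiles

Contribution margin per unit = $297.22 − $116.63 = $180.59.
Units to break even: $13,579,600 ÷ $180.59 = 75,195.75, rounded up to 75,196.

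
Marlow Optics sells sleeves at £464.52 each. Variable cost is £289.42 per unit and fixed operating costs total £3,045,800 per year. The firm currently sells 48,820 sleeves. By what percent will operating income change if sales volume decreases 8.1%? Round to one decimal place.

Contribution at this volume is 48,820 × £175.10 = £8,548,382.00.
Subtracting fixed costs: EBIT = £8,548,382.00 − £3,045,800 = £5,502,582.00.
DOL = contribution ÷ EBIT = £8,548,382.00 ÷ £5,502,582.00 = 1.5535.
Operating income changes by 1.5535 × -8.1% = -12.6%.

-12.6%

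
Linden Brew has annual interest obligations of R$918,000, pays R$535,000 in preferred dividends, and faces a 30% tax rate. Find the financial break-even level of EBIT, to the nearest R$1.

Grossing the preferred dividend up to pre-tax terms: R$535,000 / (1 − 0.30) = R$764,285.71.
Financial break-even EBIT = interest + D_p ÷ (1 − t) = R$918,000 + R$764,285.71 = R$1,682,285.71.

R$1,682,286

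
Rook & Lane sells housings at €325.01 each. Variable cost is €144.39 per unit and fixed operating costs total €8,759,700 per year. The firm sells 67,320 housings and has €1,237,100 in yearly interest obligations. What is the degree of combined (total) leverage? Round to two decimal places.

Total contribution margin = 67,320 × €180.62 = €12,159,338.40.
Operating income = contribution − fixed costs = €12,159,338.40 − €8,759,700 = €3,399,638.40. Interest = €1,237,100.00.
DOL = €12,159,338.40 ÷ €3,399,638.40 = 3.5767; DFL = €3,399,638.40 ÷ €2,162,538.40 = 1.5721.
DCL = DOL × DFL = 3.5767 × 1.5721 = 5.6229.

5.62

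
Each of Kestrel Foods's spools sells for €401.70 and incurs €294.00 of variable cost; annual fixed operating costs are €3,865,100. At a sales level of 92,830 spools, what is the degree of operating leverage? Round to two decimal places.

Contribution at this volume is 92,830 × €107.70 = €9,997,791.00.
Subtracting fixed costs: EBIT = €9,997,791.00 − €3,865,100 = €6,132,691.00.
DOL = contribution ÷ EBIT = €9,997,791.00 ÷ €6,132,691.00 = 1.6302.

1.63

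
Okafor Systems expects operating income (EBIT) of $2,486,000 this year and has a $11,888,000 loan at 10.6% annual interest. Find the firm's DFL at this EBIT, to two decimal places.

Interest = $1,260,128.00.
Degree of financial leverage = EBIT / (EBIT − interest) = $2,486,000 / $1,225,872.00 = 2.0279.

2.03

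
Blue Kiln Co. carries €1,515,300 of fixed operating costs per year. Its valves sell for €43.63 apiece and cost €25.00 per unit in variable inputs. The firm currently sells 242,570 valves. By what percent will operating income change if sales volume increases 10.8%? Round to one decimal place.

+16.2%

At 242,570 units, contribution = 242,570 × €18.63 = €4,519,079.10.
Subtracting fixed costs: EBIT = €4,519,079.10 − €1,515,300 = €3,003,779.10.
Degree of operating leverage = €4,519,079.10 / €3,003,779.10 = 1.5045.
%ΔEBIT = DOL × %ΔSales = 1.5045 × +10.8% = +16.2%.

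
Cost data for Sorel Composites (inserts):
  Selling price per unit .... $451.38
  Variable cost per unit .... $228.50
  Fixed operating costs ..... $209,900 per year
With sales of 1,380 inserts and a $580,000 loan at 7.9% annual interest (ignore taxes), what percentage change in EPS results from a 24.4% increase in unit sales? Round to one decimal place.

Total contribution margin = 1,380 × $222.88 = $307,574.40.
EBIT = $307,574.40 − $209,900 = $97,674.40.
Interest = $45,820.00, so EBIT − I = $51,854.40.
Degree of combined leverage = contribution ÷ (EBIT − I) = $307,574.40 ÷ $51,854.40 = 5.9315.
%ΔEPS = DCL × %ΔSales = 5.9315 × +24.4% = +144.7%.

+144.7%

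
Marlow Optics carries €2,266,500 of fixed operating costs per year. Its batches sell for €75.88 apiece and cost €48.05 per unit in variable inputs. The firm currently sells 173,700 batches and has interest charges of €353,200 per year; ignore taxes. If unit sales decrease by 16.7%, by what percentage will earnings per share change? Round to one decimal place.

Total contribution margin = 173,700 × €27.83 = €4,834,071.00.
Operating income = contribution − fixed costs = €4,834,071.00 − €2,266,500 = €2,567,571.00.
After interest of €353,200.00, pre-tax earnings = €2,214,371.00.
DCL = total CM / (EBIT − I) = €4,834,071.00 / €2,214,371.00 = 2.1830.
EPS therefore changes by 2.1830 × (-16.7%) = -36.5%.

-36.5%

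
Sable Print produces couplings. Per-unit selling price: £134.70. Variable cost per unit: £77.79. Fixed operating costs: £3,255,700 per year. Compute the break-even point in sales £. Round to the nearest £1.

CM per unit = £134.70 − £77.79 = £56.91; CM ratio = £56.91 / £134.70 = 0.4225.
Break-even revenue = fixed costs × price ÷ CM = £3,255,700 × £134.70 ÷ £56.91 = £7,705,900.

£7,705,900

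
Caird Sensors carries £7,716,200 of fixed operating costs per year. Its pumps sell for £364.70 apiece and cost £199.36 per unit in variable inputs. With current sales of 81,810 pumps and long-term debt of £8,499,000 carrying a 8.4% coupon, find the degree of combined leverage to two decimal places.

At 81,810 units, contribution = 81,810 × £165.34 = £13,526,465.40.
Subtracting fixed costs: EBIT = £13,526,465.40 − £7,716,200 = £5,810,265.40. Interest = £713,916.00.
DOL = £13,526,465.40 ÷ £5,810,265.40 = 2.3280; DFL = £5,810,265.40 ÷ £5,096,349.40 = 1.1401.
DCL = DOL × DFL = 2.3280 × 1.1401 = 2.6542.

2.65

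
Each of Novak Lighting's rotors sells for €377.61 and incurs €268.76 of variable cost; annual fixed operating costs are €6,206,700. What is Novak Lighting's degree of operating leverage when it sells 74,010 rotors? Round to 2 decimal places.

4.36

At 74,010 units, contribution = 74,010 × €108.85 = €8,055,988.50.
Operating income = contribution − fixed costs = €8,055,988.50 − €6,206,700 = €1,849,288.50.
So DOL = total CM / EBIT = €8,055,988.50 / €1,849,288.50 = 4.3563.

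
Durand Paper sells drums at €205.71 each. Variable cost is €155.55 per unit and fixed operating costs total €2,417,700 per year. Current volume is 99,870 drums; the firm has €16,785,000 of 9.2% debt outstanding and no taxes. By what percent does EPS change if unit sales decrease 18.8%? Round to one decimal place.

At 99,870 units, contribution = 99,870 × €50.16 = €5,009,479.20.
EBIT = €5,009,479.20 − €2,417,700 = €2,591,779.20.
Interest = €1,544,220.00, so EBIT − I = €1,047,559.20.
DCL = total CM / (EBIT − I) = €5,009,479.20 / €1,047,559.20 = 4.7820.
EPS therefore changes by 4.7820 × (-18.8%) = -89.9%.

-89.9%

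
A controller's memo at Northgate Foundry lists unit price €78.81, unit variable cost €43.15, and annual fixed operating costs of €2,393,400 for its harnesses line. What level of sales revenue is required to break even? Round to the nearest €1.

€5,289,508

CM per unit = €78.81 − €43.15 = €35.66; CM ratio = €35.66 / €78.81 = 0.4525.
Break-even sales = FC ÷ CM ratio = €2,393,400 × €78.81 / €35.66 = €5,289,508.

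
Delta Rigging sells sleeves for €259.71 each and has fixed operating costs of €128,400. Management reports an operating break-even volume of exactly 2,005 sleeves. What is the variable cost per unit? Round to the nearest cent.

€195.67

At break-even, FC = Q × (P − VC), so P − VC = €128,400 ÷ 2,005 = €64.0399.
Variable cost per unit = €259.71 − €64.0399 = €195.67.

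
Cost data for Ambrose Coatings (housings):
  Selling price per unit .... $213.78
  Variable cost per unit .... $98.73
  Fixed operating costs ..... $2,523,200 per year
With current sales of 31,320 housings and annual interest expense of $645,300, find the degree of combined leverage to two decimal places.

Contribution at this volume is 31,320 × $115.05 = $3,603,366.00.
Subtracting fixed costs: EBIT = $3,603,366.00 − $2,523,200 = $1,080,166.00. Interest = $645,300.00, so EBIT − I = $434,866.00.
DCL = contribution ÷ (EBIT − I) = $3,603,366.00 ÷ $434,866.00 = 8.2862.

8.29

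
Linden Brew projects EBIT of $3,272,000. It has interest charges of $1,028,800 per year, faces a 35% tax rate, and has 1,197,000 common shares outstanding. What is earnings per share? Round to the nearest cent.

$1.22

Interest = $1,028,800.00, so EBT = $3,272,000 − $1,028,800.00 = $2,243,200.00.
After tax at 35%: net income = $2,243,200.00 × 0.65 = $1,458,080.00.
Per share: $1,458,080.00 / 1,197,000 shares = $1.22.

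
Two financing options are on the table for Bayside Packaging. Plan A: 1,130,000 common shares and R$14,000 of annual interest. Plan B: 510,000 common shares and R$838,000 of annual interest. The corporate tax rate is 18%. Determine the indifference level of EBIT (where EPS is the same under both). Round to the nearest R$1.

R$1,515,806

At indifference, (EBIT − 14,000)(1 − t)/1,130,000 = (EBIT − 838,000)(1 − t)/510,000.
The (1 − t) factor cancels: (EBIT − 14,000) × 510,000 = (EBIT − 838,000) × 1,130,000.
EBIT × (1,130,000 − 510,000) = 838,000 × 1,130,000 − 14,000 × 510,000 = 939,800,000,000, so EBIT = 939,800,000,000 ÷ 620,000 = 1,515,806.45.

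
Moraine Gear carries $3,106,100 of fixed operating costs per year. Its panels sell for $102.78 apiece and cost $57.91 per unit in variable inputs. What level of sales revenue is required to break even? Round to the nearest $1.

$7,114,887

CM per unit = $102.78 − $57.91 = $44.87; CM ratio = $44.87 / $102.78 = 0.4366.
Break-even sales = FC ÷ CM ratio = $3,106,100 × $102.78 / $44.87 = $7,114,887.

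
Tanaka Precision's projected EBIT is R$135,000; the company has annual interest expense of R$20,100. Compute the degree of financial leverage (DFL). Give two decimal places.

1.17

Annual interest charges come to R$20,100.00.
DFL = EBIT ÷ (EBIT − I) = R$135,000 ÷ (R$135,000 − R$20,100.00) = R$135,000 ÷ R$114,900.00 = 1.1749.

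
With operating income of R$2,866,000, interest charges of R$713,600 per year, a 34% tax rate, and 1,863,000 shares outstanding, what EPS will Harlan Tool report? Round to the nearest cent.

Interest = R$713,600.00, so EBT = R$2,866,000 − R$713,600.00 = R$2,152,400.00.
After tax at 34%: net income = R$2,152,400.00 × 0.66 = R$1,420,584.00.
Per share: R$1,420,584.00 / 1,863,000 shares = R$0.76.

R$0.76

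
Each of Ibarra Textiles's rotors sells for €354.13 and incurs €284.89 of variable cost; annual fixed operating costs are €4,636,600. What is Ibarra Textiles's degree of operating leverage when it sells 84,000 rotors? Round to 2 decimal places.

4.93

At 84,000 units, contribution = 84,000 × €69.24 = €5,816,160.00.
EBIT = €5,816,160.00 − €4,636,600 = €1,179,560.00.
So DOL = total CM / EBIT = €5,816,160.00 / €1,179,560.00 = 4.9308.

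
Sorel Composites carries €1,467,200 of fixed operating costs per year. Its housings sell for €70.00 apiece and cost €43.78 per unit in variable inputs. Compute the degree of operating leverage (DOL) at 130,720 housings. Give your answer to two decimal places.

1.75

Total contribution margin = 130,720 × €26.22 = €3,427,478.40.
Operating income = contribution − fixed costs = €3,427,478.40 − €1,467,200 = €1,960,278.40.
DOL = contribution ÷ EBIT = €3,427,478.40 ÷ €1,960,278.40 = 1.7485.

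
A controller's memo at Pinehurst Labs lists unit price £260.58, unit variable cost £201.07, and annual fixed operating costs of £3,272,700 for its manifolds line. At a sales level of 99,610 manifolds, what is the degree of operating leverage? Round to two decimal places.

2.23

At 99,610 units, contribution = 99,610 × £59.51 = £5,927,791.10.
Subtracting fixed costs: EBIT = £5,927,791.10 − £3,272,700 = £2,655,091.10.
Degree of operating leverage = £5,927,791.10 / £2,655,091.10 = 2.2326.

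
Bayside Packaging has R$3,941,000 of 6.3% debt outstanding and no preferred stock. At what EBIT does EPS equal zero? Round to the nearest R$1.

R$248,283

Annual interest = 6.3% × R$3,941,000 = R$248,283.00.
With no preferred dividends, EPS = 0 when EBIT exactly covers interest, so the financial break-even EBIT is R$248,283.00.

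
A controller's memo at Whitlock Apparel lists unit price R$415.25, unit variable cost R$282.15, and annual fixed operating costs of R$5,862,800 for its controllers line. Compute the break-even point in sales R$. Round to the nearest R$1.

Contribution margin per unit = R$415.25 − R$282.15 = R$133.10, a CM ratio of R$133.10 ÷ R$415.25 = 0.3205.
Break-even sales = FC ÷ CM ratio = R$5,862,800 × R$415.25 / R$133.10 = R$18,290,967.

R$18,290,967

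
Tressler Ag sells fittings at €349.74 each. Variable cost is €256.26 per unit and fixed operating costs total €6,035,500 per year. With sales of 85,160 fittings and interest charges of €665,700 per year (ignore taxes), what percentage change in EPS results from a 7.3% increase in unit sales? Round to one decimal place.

+46.1%

At 85,160 units, contribution = 85,160 × €93.48 = €7,960,756.80.
Operating income = contribution − fixed costs = €7,960,756.80 − €6,035,500 = €1,925,256.80.
After interest of €665,700.00, pre-tax earnings = €1,259,556.80.
Degree of combined leverage = contribution ÷ (EBIT − I) = €7,960,756.80 ÷ €1,259,556.80 = 6.3203.
%ΔEPS = DCL × %ΔSales = 6.3203 × +7.3% = +46.1%.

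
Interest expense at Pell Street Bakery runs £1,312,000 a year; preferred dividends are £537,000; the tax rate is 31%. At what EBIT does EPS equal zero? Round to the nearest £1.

Grossing the preferred dividend up to pre-tax terms: £537,000 / (1 − 0.31) = £778,260.87.
EPS = 0 when EBIT covers interest plus the pre-tax preferred burden: £1,312,000 + £778,260.87 = £2,090,260.87.

£2,090,261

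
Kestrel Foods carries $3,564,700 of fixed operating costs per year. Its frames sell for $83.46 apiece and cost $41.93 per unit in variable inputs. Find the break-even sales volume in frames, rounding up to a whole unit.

Contribution margin per unit = $83.46 − $41.93 = $41.53.
Break-even volume = fixed costs ÷ CM per unit = $3,564,700 ÷ $41.53 = 85,834.34, so 85,835 frames.

85,835 frames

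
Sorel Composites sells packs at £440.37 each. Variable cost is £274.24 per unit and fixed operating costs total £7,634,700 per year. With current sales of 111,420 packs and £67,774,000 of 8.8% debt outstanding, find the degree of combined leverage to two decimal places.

At 111,420 units, contribution = 111,420 × £166.13 = £18,510,204.60.
Operating income = contribution − fixed costs = £18,510,204.60 − £7,634,700 = £10,875,504.60. Interest = £5,964,112.00.
DOL = £18,510,204.60 ÷ £10,875,504.60 = 1.7020; DFL = £10,875,504.60 ÷ £4,911,392.60 = 2.2143.
Combined leverage = 1.7020 × 2.2143 = 3.7687.

3.77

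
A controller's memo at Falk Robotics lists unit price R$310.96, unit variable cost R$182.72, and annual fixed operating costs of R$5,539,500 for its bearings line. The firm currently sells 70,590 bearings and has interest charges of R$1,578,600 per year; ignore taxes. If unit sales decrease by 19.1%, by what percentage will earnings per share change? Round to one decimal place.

-89.4%

Contribution at this volume is 70,590 × R$128.24 = R$9,052,461.60.
Subtracting fixed costs: EBIT = R$9,052,461.60 − R$5,539,500 = R$3,512,961.60.
Interest = R$1,578,600.00, so EBIT − I = R$1,934,361.60.
DCL = total CM / (EBIT − I) = R$9,052,461.60 / R$1,934,361.60 = 4.6798.
EPS therefore changes by 4.6798 × (-19.1%) = -89.4%.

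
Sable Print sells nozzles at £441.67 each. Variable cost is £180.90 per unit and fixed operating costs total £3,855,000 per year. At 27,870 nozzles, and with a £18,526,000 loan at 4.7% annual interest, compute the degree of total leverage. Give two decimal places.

2.86

Contribution at this volume is 27,870 × £260.77 = £7,267,659.90.
Subtracting fixed costs: EBIT = £7,267,659.90 − £3,855,000 = £3,412,659.90. Interest = £870,722.00.
DOL = £7,267,659.90 ÷ £3,412,659.90 = 2.1296; DFL = £3,412,659.90 ÷ £2,541,937.90 = 1.3425.
Combined leverage = 2.1296 × 1.3425 = 2.8590.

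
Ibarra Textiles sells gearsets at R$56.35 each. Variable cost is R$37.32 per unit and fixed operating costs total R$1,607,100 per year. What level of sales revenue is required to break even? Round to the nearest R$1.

R$4,758,806

Contribution margin per unit = R$56.35 − R$37.32 = R$19.03, a CM ratio of R$19.03 ÷ R$56.35 = 0.3377.
Break-even sales = FC ÷ CM ratio = R$1,607,100 × R$56.35 / R$19.03 = R$4,758,806.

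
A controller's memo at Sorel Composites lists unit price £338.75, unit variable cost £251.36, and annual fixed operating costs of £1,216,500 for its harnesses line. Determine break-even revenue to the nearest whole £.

£4,715,521

Contribution margin per unit = £338.75 − £251.36 = £87.39, a CM ratio of £87.39 ÷ £338.75 = 0.2580.
Break-even revenue = fixed costs × price ÷ CM = £1,216,500 × £338.75 ÷ £87.39 = £4,715,521.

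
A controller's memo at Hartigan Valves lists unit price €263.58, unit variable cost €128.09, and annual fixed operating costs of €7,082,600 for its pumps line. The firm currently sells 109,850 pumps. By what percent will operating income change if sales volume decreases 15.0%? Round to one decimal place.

-28.6%

Contribution at this volume is 109,850 × €135.49 = €14,883,576.50.
EBIT = €14,883,576.50 − €7,082,600 = €7,800,976.50.
So DOL = total CM / EBIT = €14,883,576.50 / €7,800,976.50 = 1.9079.
Operating income changes by 1.9079 × -15.0% = -28.6%.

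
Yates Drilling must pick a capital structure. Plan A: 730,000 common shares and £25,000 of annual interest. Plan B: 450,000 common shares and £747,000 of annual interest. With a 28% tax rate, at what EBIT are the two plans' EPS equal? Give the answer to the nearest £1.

Set EPS_A = EPS_B: (EBIT − £25,000)(1 − 0.28) ÷ 730,000 = (EBIT − £747,000)(1 − 0.28) ÷ 450,000.
Cancelling (1 − t) and cross-multiplying: 450,000·(EBIT − 25,000) = 730,000·(EBIT − 747,000).
Solving, EBIT = (747,000·730,000 − 25,000·450,000) / (730,000 − 450,000) = 534,060,000,000 / 280,000 = 1,907,357.14.

£1,907,357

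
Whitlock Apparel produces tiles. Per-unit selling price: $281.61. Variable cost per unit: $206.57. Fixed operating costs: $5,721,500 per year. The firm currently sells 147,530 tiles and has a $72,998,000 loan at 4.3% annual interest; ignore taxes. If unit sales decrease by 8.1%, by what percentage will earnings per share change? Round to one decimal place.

-40.6%

At 147,530 units, contribution = 147,530 × $75.04 = $11,070,651.20.
EBIT = $11,070,651.20 − $5,721,500 = $5,349,151.20.
After interest of $3,138,914.00, pre-tax earnings = $2,210,237.20.
DCL = total CM / (EBIT − I) = $11,070,651.20 / $2,210,237.20 = 5.0088.
EPS therefore changes by 5.0088 × (-8.1%) = -40.6%.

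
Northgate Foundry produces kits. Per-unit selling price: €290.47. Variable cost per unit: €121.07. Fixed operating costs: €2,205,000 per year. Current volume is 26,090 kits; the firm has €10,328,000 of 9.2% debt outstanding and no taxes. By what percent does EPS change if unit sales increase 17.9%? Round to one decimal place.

+62.6%

At 26,090 units, contribution = 26,090 × €169.40 = €4,419,646.00.
Operating income = contribution − fixed costs = €4,419,646.00 − €2,205,000 = €2,214,646.00.
After interest of €950,176.00, pre-tax earnings = €1,264,470.00.
Degree of combined leverage = contribution ÷ (EBIT − I) = €4,419,646.00 ÷ €1,264,470.00 = 3.4953.
EPS therefore changes by 3.4953 × (+17.9%) = +62.6%.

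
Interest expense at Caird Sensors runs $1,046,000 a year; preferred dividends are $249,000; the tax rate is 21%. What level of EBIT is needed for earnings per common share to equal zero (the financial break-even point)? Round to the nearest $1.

$1,361,190

Grossing the preferred dividend up to pre-tax terms: $249,000 / (1 − 0.21) = $315,189.87.
EPS = 0 when EBIT covers interest plus the pre-tax preferred burden: $1,046,000 + $315,189.87 = $1,361,189.87.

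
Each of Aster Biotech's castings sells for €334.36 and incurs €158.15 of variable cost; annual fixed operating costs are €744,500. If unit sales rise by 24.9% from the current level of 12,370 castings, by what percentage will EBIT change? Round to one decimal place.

+37.8%

Total contribution margin = 12,370 × €176.21 = €2,179,717.70.
Subtracting fixed costs: EBIT = €2,179,717.70 − €744,500 = €1,435,217.70.
Degree of operating leverage = €2,179,717.70 / €1,435,217.70 = 1.5187.
Operating income changes by 1.5187 × +24.9% = +37.8%.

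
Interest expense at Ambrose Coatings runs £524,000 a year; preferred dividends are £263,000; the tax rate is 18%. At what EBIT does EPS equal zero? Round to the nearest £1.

£844,732

Preferred dividends are paid after tax, so their pre-tax equivalent is £263,000 ÷ (1 − 0.18) = £320,731.71.
Financial break-even EBIT = interest + D_p ÷ (1 − t) = £524,000 + £320,731.71 = £844,731.71.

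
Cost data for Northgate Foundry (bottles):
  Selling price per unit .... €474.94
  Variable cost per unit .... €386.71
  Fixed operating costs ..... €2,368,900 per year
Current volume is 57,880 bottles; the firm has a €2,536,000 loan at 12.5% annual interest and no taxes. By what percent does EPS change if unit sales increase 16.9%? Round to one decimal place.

+35.7%

At 57,880 units, contribution = 57,880 × €88.23 = €5,106,752.40.
Subtracting fixed costs: EBIT = €5,106,752.40 − €2,368,900 = €2,737,852.40.
After interest of €317,000.00, pre-tax earnings = €2,420,852.40.
Degree of combined leverage = contribution ÷ (EBIT − I) = €5,106,752.40 ÷ €2,420,852.40 = 2.1095.
%ΔEPS = DCL × %ΔSales = 2.1095 × +16.9% = +35.7%.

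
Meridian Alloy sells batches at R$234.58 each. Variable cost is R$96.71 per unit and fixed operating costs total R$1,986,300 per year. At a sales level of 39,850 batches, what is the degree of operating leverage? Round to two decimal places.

1.57

At 39,850 units, contribution = 39,850 × R$137.87 = R$5,494,119.50.
Subtracting fixed costs: EBIT = R$5,494,119.50 − R$1,986,300 = R$3,507,819.50.
Degree of operating leverage = R$5,494,119.50 / R$3,507,819.50 = 1.5662.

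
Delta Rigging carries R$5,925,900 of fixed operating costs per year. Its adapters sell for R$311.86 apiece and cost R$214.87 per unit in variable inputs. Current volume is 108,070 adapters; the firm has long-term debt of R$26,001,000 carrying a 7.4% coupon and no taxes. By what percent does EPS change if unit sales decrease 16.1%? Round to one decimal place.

-64.1%

Contribution at this volume is 108,070 × R$96.99 = R$10,481,709.30.
Operating income = contribution − fixed costs = R$10,481,709.30 − R$5,925,900 = R$4,555,809.30.
After interest of R$1,924,074.00, pre-tax earnings = R$2,631,735.30.
DCL = total CM / (EBIT − I) = R$10,481,709.30 / R$2,631,735.30 = 3.9828.
EPS therefore changes by 3.9828 × (-16.1%) = -64.1%.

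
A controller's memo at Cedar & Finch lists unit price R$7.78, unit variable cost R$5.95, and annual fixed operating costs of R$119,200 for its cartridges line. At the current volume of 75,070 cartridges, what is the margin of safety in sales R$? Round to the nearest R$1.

R$77,282

Contribution margin per unit = R$7.78 − R$5.95 = R$1.83. Break-even units = R$119,200 ÷ R$1.83 = 65,136.61; break-even revenue = 65,136.61 × R$7.78 = R$506,762.84.
Actual sales revenue = 75,070 × R$7.78 = R$584,044.60.
Margin of safety = R$584,044.60 − R$506,762.84 = R$77,282.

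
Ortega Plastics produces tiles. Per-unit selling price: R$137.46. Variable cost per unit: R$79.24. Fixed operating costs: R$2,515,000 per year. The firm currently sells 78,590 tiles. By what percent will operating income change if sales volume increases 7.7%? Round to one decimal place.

+17.1%

At 78,590 units, contribution = 78,590 × R$58.22 = R$4,575,509.80.
EBIT = R$4,575,509.80 − R$2,515,000 = R$2,060,509.80.
So DOL = total CM / EBIT = R$4,575,509.80 / R$2,060,509.80 = 2.2206.
%ΔEBIT = DOL × %ΔSales = 2.2206 × +7.7% = +17.1%.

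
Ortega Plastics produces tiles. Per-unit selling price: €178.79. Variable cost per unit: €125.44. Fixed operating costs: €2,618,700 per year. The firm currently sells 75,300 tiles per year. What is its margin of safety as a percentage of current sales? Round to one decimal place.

34.8%

Unit CM = price − variable cost = €178.79 − €125.44 = €53.35. Break-even units = €2,618,700 ÷ €53.35 = 49,085.29; break-even revenue = 49,085.29 × €178.79 = €8,775,958.26.
Current sales = 75,300 × €178.79 = €13,462,887.00.
Margin of safety = (€13,462,887.00 − €8,775,958.26) ÷ €13,462,887.00 = 34.8%.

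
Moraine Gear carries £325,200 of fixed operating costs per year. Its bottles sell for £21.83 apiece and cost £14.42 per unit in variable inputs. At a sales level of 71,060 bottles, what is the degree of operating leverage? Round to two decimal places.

Total contribution margin = 71,060 × £7.41 = £526,554.60.
Subtracting fixed costs: EBIT = £526,554.60 − £325,200 = £201,354.60.
Degree of operating leverage = £526,554.60 / £201,354.60 = 2.6151.

2.62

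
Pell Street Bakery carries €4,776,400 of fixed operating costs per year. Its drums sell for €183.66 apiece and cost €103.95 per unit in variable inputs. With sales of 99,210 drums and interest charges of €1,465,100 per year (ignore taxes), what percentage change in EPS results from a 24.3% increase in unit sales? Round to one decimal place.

+115.3%

Total contribution margin = 99,210 × €79.71 = €7,908,029.10.
Operating income = contribution − fixed costs = €7,908,029.10 − €4,776,400 = €3,131,629.10.
Interest = €1,465,100.00, so EBIT − I = €1,666,529.10.
Degree of combined leverage = contribution ÷ (EBIT − I) = €7,908,029.10 ÷ €1,666,529.10 = 4.7452.
EPS therefore changes by 4.7452 × (+24.3%) = +115.3%.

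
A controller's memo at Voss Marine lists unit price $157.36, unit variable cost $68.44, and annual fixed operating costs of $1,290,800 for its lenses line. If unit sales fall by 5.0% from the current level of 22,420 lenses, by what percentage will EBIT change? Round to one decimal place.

-14.2%

Contribution at this volume is 22,420 × $88.92 = $1,993,586.40.
Operating income = contribution − fixed costs = $1,993,586.40 − $1,290,800 = $702,786.40.
Degree of operating leverage = $1,993,586.40 / $702,786.40 = 2.8367.
So EBIT moves 2.8367 × (-5.0%) = -14.2%.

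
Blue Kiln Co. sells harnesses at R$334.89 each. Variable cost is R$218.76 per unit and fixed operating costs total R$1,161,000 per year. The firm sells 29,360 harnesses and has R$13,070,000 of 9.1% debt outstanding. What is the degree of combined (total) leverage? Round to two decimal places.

3.22

At 29,360 units, contribution = 29,360 × R$116.13 = R$3,409,576.80.
EBIT = R$3,409,576.80 − R$1,161,000 = R$2,248,576.80. Interest = R$1,189,370.00.
DOL = R$3,409,576.80 ÷ R$2,248,576.80 = 1.5163; DFL = R$2,248,576.80 ÷ R$1,059,206.80 = 2.1229.
Combined leverage = 1.5163 × 2.1229 = 3.2190.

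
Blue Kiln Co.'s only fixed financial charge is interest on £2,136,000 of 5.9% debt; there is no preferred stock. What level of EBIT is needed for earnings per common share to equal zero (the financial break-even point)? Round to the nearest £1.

Annual interest = 5.9% × £2,136,000 = £126,024.00.
Without preferred stock the financial break-even is simply EBIT = interest = £126,024.00.

£126,024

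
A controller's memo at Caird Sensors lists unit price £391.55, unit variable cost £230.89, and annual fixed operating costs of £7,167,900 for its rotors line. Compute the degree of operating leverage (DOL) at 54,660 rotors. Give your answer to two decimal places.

5.44

Contribution at this volume is 54,660 × £160.66 = £8,781,675.60.
Subtracting fixed costs: EBIT = £8,781,675.60 − £7,167,900 = £1,613,775.60.
DOL = contribution ÷ EBIT = £8,781,675.60 ÷ £1,613,775.60 = 5.4417.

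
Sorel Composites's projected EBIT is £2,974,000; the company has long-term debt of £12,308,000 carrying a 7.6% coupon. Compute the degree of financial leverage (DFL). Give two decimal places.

1.46

Interest = £935,408.00.
DFL = EBIT ÷ (EBIT − I) = £2,974,000 ÷ (£2,974,000 − £935,408.00) = £2,974,000 ÷ £2,038,592.00 = 1.4589.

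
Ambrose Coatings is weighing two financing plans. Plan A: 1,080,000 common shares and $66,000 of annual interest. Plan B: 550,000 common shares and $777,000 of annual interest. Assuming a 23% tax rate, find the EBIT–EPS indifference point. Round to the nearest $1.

At indifference, (EBIT − 66,000)(1 − t)/1,080,000 = (EBIT − 777,000)(1 − t)/550,000.
Cancelling (1 − t) and cross-multiplying: 550,000·(EBIT − 66,000) = 1,080,000·(EBIT − 777,000).
Solving, EBIT = (777,000·1,080,000 − 66,000·550,000) / (1,080,000 − 550,000) = 802,860,000,000 / 530,000 = 1,514,830.19.

$1,514,830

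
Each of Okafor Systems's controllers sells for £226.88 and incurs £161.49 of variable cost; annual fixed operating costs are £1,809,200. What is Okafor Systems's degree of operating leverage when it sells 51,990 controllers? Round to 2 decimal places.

2.14

At 51,990 units, contribution = 51,990 × £65.39 = £3,399,626.10.
Operating income = contribution − fixed costs = £3,399,626.10 − £1,809,200 = £1,590,426.10.
So DOL = total CM / EBIT = £3,399,626.10 / £1,590,426.10 = 2.1376.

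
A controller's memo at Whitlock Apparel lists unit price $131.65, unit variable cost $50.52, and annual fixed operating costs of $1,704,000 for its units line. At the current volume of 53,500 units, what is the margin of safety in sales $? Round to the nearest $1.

Contribution margin per unit = $131.65 − $50.52 = $81.13. Break-even units = $1,704,000 ÷ $81.13 = 21,003.33; break-even revenue = 21,003.33 × $131.65 = $2,765,088.13.
Actual sales revenue = 53,500 × $131.65 = $7,043,275.00.
Margin of safety = $7,043,275.00 − $2,765,088.13 = $4,278,187.

$4,278,187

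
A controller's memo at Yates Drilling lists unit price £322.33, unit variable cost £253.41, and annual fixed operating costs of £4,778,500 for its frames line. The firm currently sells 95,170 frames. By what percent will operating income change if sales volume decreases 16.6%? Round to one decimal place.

At 95,170 units, contribution = 95,170 × £68.92 = £6,559,116.40.
Operating income = contribution − fixed costs = £6,559,116.40 − £4,778,500 = £1,780,616.40.
DOL = contribution ÷ EBIT = £6,559,116.40 ÷ £1,780,616.40 = 3.6836.
%ΔEBIT = DOL × %ΔSales = 3.6836 × -16.6% = -61.1%.

-61.1%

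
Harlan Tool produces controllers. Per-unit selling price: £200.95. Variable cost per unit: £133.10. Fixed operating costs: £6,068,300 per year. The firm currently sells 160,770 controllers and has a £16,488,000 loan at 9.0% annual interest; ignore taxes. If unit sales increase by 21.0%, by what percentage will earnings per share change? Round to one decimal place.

+68.3%

Total contribution margin = 160,770 × £67.85 = £10,908,244.50.
Subtracting fixed costs: EBIT = £10,908,244.50 − £6,068,300 = £4,839,944.50.
Interest = £1,483,920.00, so EBIT − I = £3,356,024.50.
Degree of combined leverage = contribution ÷ (EBIT − I) = £10,908,244.50 ÷ £3,356,024.50 = 3.2503.
EPS therefore changes by 3.2503 × (+21.0%) = +68.3%.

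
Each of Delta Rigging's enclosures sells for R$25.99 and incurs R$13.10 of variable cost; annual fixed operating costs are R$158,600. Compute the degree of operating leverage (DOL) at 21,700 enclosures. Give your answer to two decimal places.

2.31

Total contribution margin = 21,700 × R$12.89 = R$279,713.00.
Subtracting fixed costs: EBIT = R$279,713.00 − R$158,600 = R$121,113.00.
Degree of operating leverage = R$279,713.00 / R$121,113.00 = 2.3095.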